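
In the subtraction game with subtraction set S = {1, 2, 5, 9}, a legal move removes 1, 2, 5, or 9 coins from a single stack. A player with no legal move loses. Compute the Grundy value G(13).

0

n :  0  1  2  3  4  5  6  7  8  9 10 11 12 13
G :  0  1  2  0  1  2  0  1  2  3  0  1  2  0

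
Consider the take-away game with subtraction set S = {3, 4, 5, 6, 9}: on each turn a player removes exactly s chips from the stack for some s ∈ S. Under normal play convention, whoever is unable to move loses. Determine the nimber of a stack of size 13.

0

n :  0  1  2  3  4  5  6  7  8  9 10 11 12 13
G :  0  0  0  1  1  1  2  2  2  3  3  3  0  0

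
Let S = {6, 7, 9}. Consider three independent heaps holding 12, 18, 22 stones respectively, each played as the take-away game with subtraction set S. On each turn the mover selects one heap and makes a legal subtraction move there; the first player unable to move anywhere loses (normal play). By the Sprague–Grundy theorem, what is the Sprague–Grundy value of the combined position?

All heaps use S = {6, 7, 9}:
G(0) = 0
G(1) = mex{} = 0
G(2) = mex{} = 0
G(3) = mex{} = 0
G(4) = mex{} = 0
G(5) = mex{} = 0
G(6) = mex{0} = 1
G(7) = mex{0,0} = 1
G(8) = mex{0,0} = 1
G(9) = mex{0,0,0} = 1
G(10) = mex{0,0,0} = 1
G(11) = mex{0,0,0} = 1
G(12) = mex{1,0,0} = 2
G(13) = mex{1,1,0} = 2
G(14) = mex{1,1,0} = 2
G(15) = mex{1,1,1} = 0
G(16) = mex{1,1,1} = 0
G(17) = mex{1,1,1} = 0
G(18) = mex{2,1,1} = 0
G(19) = mex{2,2,1} = 0
G(20) = mex{2,2,1} = 0
G(21) = mex{0,2,2} = 1
G(22) = mex{0,0,2} = 1
Heap A: G(12) = 2.
Heap B: G(18) = 0.
Heap C: G(22) = 1.
Combined Grundy value = 2 ⊕ 0 ⊕ 1 = 3.

3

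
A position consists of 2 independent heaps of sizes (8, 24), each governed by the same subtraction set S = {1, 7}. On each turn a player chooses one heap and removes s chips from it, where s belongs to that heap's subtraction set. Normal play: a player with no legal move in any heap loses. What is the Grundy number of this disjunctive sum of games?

0

All heaps use S = {1, 7}:
n :  0  1  2  3  4  5  6  7  8  9 10 11 12 13 14 15 16 17 18 19 20 21 22 23 24
G :  0  1  0  1  0  1  0  1  0  1  0  1  0  1  0  1  0  1  0  1  0  1  0  1  0
Heap A: G(8) = 0.
Heap B: G(24) = 0.
Combined Grundy value = 0 ⊕ 0 = 0.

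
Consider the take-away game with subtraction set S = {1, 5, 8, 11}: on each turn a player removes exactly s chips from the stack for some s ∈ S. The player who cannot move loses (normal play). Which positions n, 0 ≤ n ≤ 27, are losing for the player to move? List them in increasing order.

0, 2, 4, 6, 16, 18, 20, 22

G(0) = 0
G(1) = mex{0} = 1
G(2) = mex{1} = 0
G(3) = mex{0} = 1
G(4) = mex{1} = 0
G(5) = mex{0,0} = 1
G(6) = mex{1,1} = 0
G(7) = mex{0,0} = 1
G(8) = mex{1,1,0} = 2
G(9) = mex{2,0,1} = 3
G(10) = mex{3,1,0} = 2
G(11) = mex{2,0,1,0} = 3
G(12) = mex{3,1,0,1} = 2
G(13) = mex{2,2,1,0} = 3
G(14) = mex{3,3,0,1} = 2
G(15) = mex{2,2,1,0} = 3
G(16) = mex{3,3,2,1} = 0
G(17) = mex{0,2,3,0} = 1
G(18) = mex{1,3,2,1} = 0
G(19) = mex{0,2,3,2} = 1
G(20) = mex{1,3,2,3} = 0
G(21) = mex{0,0,3,2} = 1
G(22) = mex{1,1,2,3} = 0
G(23) = mex{0,0,3,2} = 1
G(24) = mex{1,1,0,3} = 2
G(25) = mex{2,0,1,2} = 3
G(26) = mex{3,1,0,3} = 2
G(27) = mex{2,0,1,0} = 3
P-positions are exactly the n with G(n) = 0.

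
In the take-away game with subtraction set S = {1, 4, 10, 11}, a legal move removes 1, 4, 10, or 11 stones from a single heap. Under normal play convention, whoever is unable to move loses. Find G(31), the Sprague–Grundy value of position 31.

G(0) = 0
G(1) = mex{0} = 1
G(2) = mex{1} = 0
G(3) = mex{0} = 1
G(4) = mex{1,0} = 2
G(5) = mex{2,1} = 0
G(6) = mex{0,0} = 1
G(7) = mex{1,1} = 0
G(8) = mex{0,2} = 1
G(9) = mex{1,0} = 2
G(10) = mex{2,1,0} = 3
G(11) = mex{3,0,1,0} = 2
G(12) = mex{2,1,0,1} = 3
G(13) = mex{3,2,1,0} = 4
G(14) = mex{4,3,2,1} = 0
G(15) = mex{0,2,0,2} = 1
G(16) = mex{1,3,1,0} = 2
G(17) = mex{2,4,0,1} = 3
G(18) = mex{3,0,1,0} = 2
G(19) = mex{2,1,2,1} = 0
G(20) = mex{0,2,3,2} = 1
G(21) = mex{1,3,2,3} = 0
G(22) = mex{0,2,3,2} = 1
G(23) = mex{1,0,4,3} = 2
G(24) = mex{2,1,0,4} = 3
G(25) = mex{3,0,1,0} = 2
G(26) = mex{2,1,2,1} = 0
G(27) = mex{0,2,3,2} = 1
G(28) = mex{1,3,2,3} = 0
G(29) = mex{0,2,0,2} = 1
G(30) = mex{1,0,1,0} = 2
G(31) = mex{2,1,0,1} = 3

3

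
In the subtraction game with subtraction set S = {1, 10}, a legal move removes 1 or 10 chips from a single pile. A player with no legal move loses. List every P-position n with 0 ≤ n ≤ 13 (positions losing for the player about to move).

n :  0  1  2  3  4  5  6  7  8  9 10 11 12 13
G :  0  1  0  1  0  1  0  1  0  1  2  0  1  0
P-positions are exactly the n with G(n) = 0.

0, 2, 4, 6, 8, 11, 13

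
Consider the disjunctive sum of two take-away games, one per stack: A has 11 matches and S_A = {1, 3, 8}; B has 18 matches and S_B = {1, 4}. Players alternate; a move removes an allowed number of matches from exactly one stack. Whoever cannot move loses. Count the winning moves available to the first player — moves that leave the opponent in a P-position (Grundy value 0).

2

Stack A, S = {1, 3, 8}:
n :  0  1  2  3  4  5  6  7  8  9 10 11
G :  0  1  0  1  0  1  0  1  2  3  2  0
G_A(11) = 0.
Stack B, S = {1, 4}:
G(0) = 0
G(1) = mex{0} = 1
G(2) = mex{1} = 0
G(3) = mex{0} = 1
G(4) = mex{1,0} = 2
G(5) = mex{2,1} = 0
G(6) = mex{0,0} = 1
G(7) = mex{1,1} = 0
G(8) = mex{0,2} = 1
G(9) = mex{1,0} = 2
G(10) = mex{2,1} = 0
G(11) = mex{0,0} = 1
G(12) = mex{1,1} = 0
G(13) = mex{0,2} = 1
G(14) = mex{1,0} = 2
G(15) = mex{2,1} = 0
G(16) = mex{0,0} = 1
G(17) = mex{1,1} = 0
G(18) = mex{0,2} = 1
G_B(18) = 1.
Combined Grundy value = 0 ⊕ 1 = 1.
A winning move leaves total XOR = 0, i.e. changes one component's Grundy value g to g ⊕ X where X is the current total.
Stack A: need g' = 0⊕1 = 1. Options: 11−1→G=2, 11−3→G=2, 11−8→G=1. Hits: 1.
Stack B: need g' = 1⊕1 = 0. Options: 18−1→G=0, 18−4→G=2. Hits: 1.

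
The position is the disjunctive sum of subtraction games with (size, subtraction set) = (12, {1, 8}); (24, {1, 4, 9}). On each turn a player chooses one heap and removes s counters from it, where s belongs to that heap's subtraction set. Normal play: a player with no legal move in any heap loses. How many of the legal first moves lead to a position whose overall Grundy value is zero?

Heap A, S = {1, 8}:
G(0) = 0
G(1) = mex{0} = 1
G(2) = mex{1} = 0
G(3) = mex{0} = 1
G(4) = mex{1} = 0
G(5) = mex{0} = 1
G(6) = mex{1} = 0
G(7) = mex{0} = 1
G(8) = mex{1,0} = 2
G(9) = mex{2,1} = 0
G(10) = mex{0,0} = 1
G(11) = mex{1,1} = 0
G(12) = mex{0,0} = 1
G_A(12) = 1.
Heap B, S = {1, 4, 9}:
n :  0  1  2  3  4  5  6  7  8  9 10 11 12 13 14 15 16 17 18 19 20 21 22 23 24
G :  0  1  0  1  2  0  1  0  1  2  0  1  0  1  2  0  1  0  1  2  0  1  0  1  2
G_B(24) = 2.
Combined Grundy value = 1 ⊕ 2 = 3.
A winning move leaves total XOR = 0, i.e. changes one component's Grundy value g to g ⊕ X where X is the current total.
Heap A: need g' = 1⊕3 = 2. Options: 12−1→G=0, 12−8→G=0. Hits: 0.
Heap B: need g' = 2⊕3 = 1. Options: 24−1→G=1, 24−4→G=0, 24−9→G=0. Hits: 1.

1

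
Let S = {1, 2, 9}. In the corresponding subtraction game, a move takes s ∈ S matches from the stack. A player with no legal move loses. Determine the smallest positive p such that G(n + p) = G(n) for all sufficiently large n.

10

n :  0  1  2  3  4  5  6  7  8  9 10 11 12 13 14 15 16 17 18 19 20 21
G :  0  1  2  0  1  2  0  1  2  3  0  1  2  0  1  2  0  1  2  3  0  1
G(n+10) = G(n) holds for n = 0,…,8 (a full window of length max(S) = 9), so the sequence is purely periodic with period 10.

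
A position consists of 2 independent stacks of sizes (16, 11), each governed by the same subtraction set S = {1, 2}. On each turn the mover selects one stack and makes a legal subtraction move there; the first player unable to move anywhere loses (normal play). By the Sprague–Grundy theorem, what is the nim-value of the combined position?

All stacks use S = {1, 2}:
G(0) = 0
G(1) = mex{0} = 1
G(2) = mex{1,0} = 2
G(3) = mex{2,1} = 0
G(4) = mex{0,2} = 1
G(5) = mex{1,0} = 2
G(6) = mex{2,1} = 0
G(7) = mex{0,2} = 1
G(8) = mex{1,0} = 2
G(9) = mex{2,1} = 0
G(10) = mex{0,2} = 1
G(11) = mex{1,0} = 2
G(12) = mex{2,1} = 0
G(13) = mex{0,2} = 1
G(14) = mex{1,0} = 2
G(15) = mex{2,1} = 0
G(16) = mex{0,2} = 1
Stack A: G(16) = 1.
Stack B: G(11) = 2.
Combined Grundy value = 1 ⊕ 2 = 3.

3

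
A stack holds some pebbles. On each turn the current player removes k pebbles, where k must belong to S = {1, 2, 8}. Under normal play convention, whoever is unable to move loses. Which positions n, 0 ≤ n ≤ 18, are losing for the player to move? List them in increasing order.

0, 3, 6, 9, 12, 15, 18

n :  0  1  2  3  4  5  6  7  8  9 10 11 12 13 14 15 16 17 18
G :  0  1  2  0  1  2  0  1  2  0  1  2  0  1  2  0  1  2  0
P-positions are exactly the n with G(n) = 0.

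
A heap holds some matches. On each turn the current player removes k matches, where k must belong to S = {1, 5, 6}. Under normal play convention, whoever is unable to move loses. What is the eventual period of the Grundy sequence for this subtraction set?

11

G(0) = 0
G(1) = mex{0} = 1
G(2) = mex{1} = 0
G(3) = mex{0} = 1
G(4) = mex{1} = 0
G(5) = mex{0,0} = 1
G(6) = mex{1,1,0} = 2
G(7) = mex{2,0,1} = 3
G(8) = mex{3,1,0} = 2
G(9) = mex{2,0,1} = 3
G(10) = mex{3,1,0} = 2
G(11) = mex{2,2,1} = 0
G(12) = mex{0,3,2} = 1
G(13) = mex{1,2,3} = 0
G(14) = mex{0,3,2} = 1
G(15) = mex{1,2,3} = 0
G(16) = mex{0,0,2} = 1
G(17) = mex{1,1,0} = 2
G(18) = mex{2,0,1} = 3
G(19) = mex{3,1,0} = 2
G(20) = mex{2,0,1} = 3
G(21) = mex{3,1,0} = 2
G(22) = mex{2,2,1} = 0
G(23) = mex{0,3,2} = 1
G(n+11) = G(n) holds for n = 0,…,5 (a full window of length max(S) = 6), so the sequence is purely periodic with period 11.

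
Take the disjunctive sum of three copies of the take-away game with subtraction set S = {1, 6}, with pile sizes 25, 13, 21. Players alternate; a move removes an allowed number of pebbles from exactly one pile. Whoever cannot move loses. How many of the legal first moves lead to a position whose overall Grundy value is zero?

All piles use S = {1, 6}:
G(0) = 0
G(1) = mex{0} = 1
G(2) = mex{1} = 0
G(3) = mex{0} = 1
G(4) = mex{1} = 0
G(5) = mex{0} = 1
G(6) = mex{1,0} = 2
G(7) = mex{2,1} = 0
G(8) = mex{0,0} = 1
G(9) = mex{1,1} = 0
G(10) = mex{0,0} = 1
G(11) = mex{1,1} = 0
G(12) = mex{0,2} = 1
G(13) = mex{1,0} = 2
G(14) = mex{2,1} = 0
G(15) = mex{0,0} = 1
G(16) = mex{1,1} = 0
G(17) = mex{0,0} = 1
G(18) = mex{1,1} = 0
G(19) = mex{0,2} = 1
G(20) = mex{1,0} = 2
G(21) = mex{2,1} = 0
G(22) = mex{0,0} = 1
G(23) = mex{1,1} = 0
G(24) = mex{0,0} = 1
G(25) = mex{1,1} = 0
Pile A: G(25) = 0.
Pile B: G(13) = 2.
Pile C: G(21) = 0.
Combined Grundy value = 0 ⊕ 2 ⊕ 0 = 2.
A winning move leaves total XOR = 0, i.e. changes one component's Grundy value g to g ⊕ X where X is the current total.
Pile A: need g' = 0⊕2 = 2. Options: 25−1→G=1, 25−6→G=1. Hits: 0.
Pile B: need g' = 2⊕2 = 0. Options: 13−1→G=1, 13−6→G=0. Hits: 1.
Pile C: need g' = 0⊕2 = 2. Options: 21−1→G=2, 21−6→G=1. Hits: 1.

2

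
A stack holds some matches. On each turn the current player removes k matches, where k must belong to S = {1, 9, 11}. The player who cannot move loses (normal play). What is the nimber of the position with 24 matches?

0

n :  0  1  2  3  4  5  6  7  8  9 10 11 12 13 14 15 16 17 18 19 20 21 22 23 24
G :  0  1  0  1  0  1  0  1  0  1  0  1  0  1  0  1  0  1  0  1  0  1  0  1  0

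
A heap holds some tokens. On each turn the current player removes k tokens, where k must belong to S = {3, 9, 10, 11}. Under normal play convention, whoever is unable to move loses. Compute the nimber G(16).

3

G(0) = 0
G(1) = mex{} = 0
G(2) = mex{} = 0
G(3) = mex{0} = 1
G(4) = mex{0} = 1
G(5) = mex{0} = 1
G(6) = mex{1} = 0
G(7) = mex{1} = 0
G(8) = mex{1} = 0
G(9) = mex{0,0} = 1
G(10) = mex{0,0,0} = 1
G(11) = mex{0,0,0,0} = 1
G(12) = mex{1,1,0,0} = 2
G(13) = mex{1,1,1,0} = 2
G(14) = mex{1,1,1,1} = 0
G(15) = mex{2,0,1,1} = 3
G(16) = mex{2,0,0,1} = 3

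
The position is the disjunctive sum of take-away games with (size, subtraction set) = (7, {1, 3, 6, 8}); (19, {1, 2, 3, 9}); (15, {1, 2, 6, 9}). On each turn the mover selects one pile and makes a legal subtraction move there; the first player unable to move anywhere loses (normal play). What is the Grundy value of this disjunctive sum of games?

1

Pile A, S = {1, 3, 6, 8}:
G(0) = 0
G(1) = mex{0} = 1
G(2) = mex{1} = 0
G(3) = mex{0,0} = 1
G(4) = mex{1,1} = 0
G(5) = mex{0,0} = 1
G(6) = mex{1,1,0} = 2
G(7) = mex{2,0,1} = 3
G_A(7) = 3.
Pile B, S = {1, 2, 3, 9}:
G(0) = 0
G(1) = mex{0} = 1
G(2) = mex{1,0} = 2
G(3) = mex{2,1,0} = 3
G(4) = mex{3,2,1} = 0
G(5) = mex{0,3,2} = 1
G(6) = mex{1,0,3} = 2
G(7) = mex{2,1,0} = 3
G(8) = mex{3,2,1} = 0
G(9) = mex{0,3,2,0} = 1
G(10) = mex{1,0,3,1} = 2
G(11) = mex{2,1,0,2} = 3
G(12) = mex{3,2,1,3} = 0
G(13) = mex{0,3,2,0} = 1
G(14) = mex{1,0,3,1} = 2
G(15) = mex{2,1,0,2} = 3
G(16) = mex{3,2,1,3} = 0
G(17) = mex{0,3,2,0} = 1
G(18) = mex{1,0,3,1} = 2
G(19) = mex{2,1,0,2} = 3
G_B(19) = 3.
Pile C, S = {1, 2, 6, 9}:
G(0) = 0
G(1) = mex{0} = 1
G(2) = mex{1,0} = 2
G(3) = mex{2,1} = 0
G(4) = mex{0,2} = 1
G(5) = mex{1,0} = 2
G(6) = mex{2,1,0} = 3
G(7) = mex{3,2,1} = 0
G(8) = mex{0,3,2} = 1
G(9) = mex{1,0,0,0} = 2
G(10) = mex{2,1,1,1} = 0
G(11) = mex{0,2,2,2} = 1
G(12) = mex{1,0,3,0} = 2
G(13) = mex{2,1,0,1} = 3
G(14) = mex{3,2,1,2} = 0
G(15) = mex{0,3,2,3} = 1
G_C(15) = 1.
Combined Grundy value = 3 ⊕ 3 ⊕ 1 = 1.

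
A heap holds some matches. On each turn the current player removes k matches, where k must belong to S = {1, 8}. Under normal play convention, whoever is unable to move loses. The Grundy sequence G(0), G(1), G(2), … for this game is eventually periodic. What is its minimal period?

9

n :  0  1  2  3  4  5  6  7  8  9 10 11 12 13 14 15 16 17 18 19
G :  0  1  0  1  0  1  0  1  2  0  1  0  1  0  1  0  1  2  0  1
G(n+9) = G(n) holds for n = 0,…,7 (a full window of length max(S) = 8), so the sequence is purely periodic with period 9.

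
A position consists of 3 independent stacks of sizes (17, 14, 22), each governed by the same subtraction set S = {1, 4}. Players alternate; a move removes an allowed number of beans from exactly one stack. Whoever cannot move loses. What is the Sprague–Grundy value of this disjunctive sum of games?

2

All stacks use S = {1, 4}:
G(0) = 0
G(1) = mex{0} = 1
G(2) = mex{1} = 0
G(3) = mex{0} = 1
G(4) = mex{1,0} = 2
G(5) = mex{2,1} = 0
G(6) = mex{0,0} = 1
G(7) = mex{1,1} = 0
G(8) = mex{0,2} = 1
G(9) = mex{1,0} = 2
G(10) = mex{2,1} = 0
G(11) = mex{0,0} = 1
G(12) = mex{1,1} = 0
G(13) = mex{0,2} = 1
G(14) = mex{1,0} = 2
G(15) = mex{2,1} = 0
G(16) = mex{0,0} = 1
G(17) = mex{1,1} = 0
G(18) = mex{0,2} = 1
G(19) = mex{1,0} = 2
G(20) = mex{2,1} = 0
G(21) = mex{0,0} = 1
G(22) = mex{1,1} = 0
Stack A: G(17) = 0.
Stack B: G(14) = 2.
Stack C: G(22) = 0.
Combined Grundy value = 0 ⊕ 2 ⊕ 0 = 2.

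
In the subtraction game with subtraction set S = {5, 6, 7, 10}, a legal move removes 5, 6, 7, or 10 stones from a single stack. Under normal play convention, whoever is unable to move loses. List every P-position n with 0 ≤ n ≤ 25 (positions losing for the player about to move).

G(0) = 0
G(1) = mex{} = 0
G(2) = mex{} = 0
G(3) = mex{} = 0
G(4) = mex{} = 0
G(5) = mex{0} = 1
G(6) = mex{0,0} = 1
G(7) = mex{0,0,0} = 1
G(8) = mex{0,0,0} = 1
G(9) = mex{0,0,0} = 1
G(10) = mex{1,0,0,0} = 2
G(11) = mex{1,1,0,0} = 2
G(12) = mex{1,1,1,0} = 2
G(13) = mex{1,1,1,0} = 2
G(14) = mex{1,1,1,0} = 2
G(15) = mex{2,1,1,1} = 0
G(16) = mex{2,2,1,1} = 0
G(17) = mex{2,2,2,1} = 0
G(18) = mex{2,2,2,1} = 0
G(19) = mex{2,2,2,1} = 0
G(20) = mex{0,2,2,2} = 1
G(21) = mex{0,0,2,2} = 1
G(22) = mex{0,0,0,2} = 1
G(23) = mex{0,0,0,2} = 1
G(24) = mex{0,0,0,2} = 1
G(25) = mex{1,0,0,0} = 2
P-positions are exactly the n with G(n) = 0.

0, 1, 2, 3, 4, 15, 16, 17, 18, 19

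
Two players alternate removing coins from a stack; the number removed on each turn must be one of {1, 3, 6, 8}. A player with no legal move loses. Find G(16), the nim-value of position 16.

G(0) = 0
G(1) = mex{0} = 1
G(2) = mex{1} = 0
G(3) = mex{0,0} = 1
G(4) = mex{1,1} = 0
G(5) = mex{0,0} = 1
G(6) = mex{1,1,0} = 2
G(7) = mex{2,0,1} = 3
G(8) = mex{3,1,0,0} = 2
G(9) = mex{2,2,1,1} = 0
G(10) = mex{0,3,0,0} = 1
G(11) = mex{1,2,1,1} = 0
G(12) = mex{0,0,2,0} = 1
G(13) = mex{1,1,3,1} = 0
G(14) = mex{0,0,2,2} = 1
G(15) = mex{1,1,0,3} = 2
G(16) = mex{2,0,1,2} = 3

3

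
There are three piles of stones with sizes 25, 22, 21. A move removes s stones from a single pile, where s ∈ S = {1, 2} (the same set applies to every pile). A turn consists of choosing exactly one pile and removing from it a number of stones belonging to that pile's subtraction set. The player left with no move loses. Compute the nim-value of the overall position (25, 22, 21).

All piles use S = {1, 2}:
G(0) = 0
G(1) = mex{0} = 1
G(2) = mex{1,0} = 2
G(3) = mex{2,1} = 0
G(4) = mex{0,2} = 1
G(5) = mex{1,0} = 2
G(6) = mex{2,1} = 0
G(7) = mex{0,2} = 1
G(8) = mex{1,0} = 2
G(9) = mex{2,1} = 0
G(10) = mex{0,2} = 1
G(11) = mex{1,0} = 2
G(12) = mex{2,1} = 0
G(13) = mex{0,2} = 1
G(14) = mex{1,0} = 2
G(15) = mex{2,1} = 0
G(16) = mex{0,2} = 1
G(17) = mex{1,0} = 2
G(18) = mex{2,1} = 0
G(19) = mex{0,2} = 1
G(20) = mex{1,0} = 2
G(21) = mex{2,1} = 0
G(22) = mex{0,2} = 1
G(23) = mex{1,0} = 2
G(24) = mex{2,1} = 0
G(25) = mex{0,2} = 1
Pile A: G(25) = 1.
Pile B: G(22) = 1.
Pile C: G(21) = 0.
Combined Grundy value = 1 ⊕ 1 ⊕ 0 = 0.

0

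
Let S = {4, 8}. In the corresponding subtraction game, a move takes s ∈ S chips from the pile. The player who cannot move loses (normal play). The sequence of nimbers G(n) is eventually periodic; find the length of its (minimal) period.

n :  0  1  2  3  4  5  6  7  8  9 10 11 12 13 14 15 16 17 18 19 20 21 22 23 24 25
G :  0  0  0  0  1  1  1  1  2  2  2  2  0  0  0  0  1  1  1  1  2  2  2  2  0  0
G(n+12) = G(n) holds for n = 0,…,7 (a full window of length max(S) = 8), so the sequence is purely periodic with period 12.

12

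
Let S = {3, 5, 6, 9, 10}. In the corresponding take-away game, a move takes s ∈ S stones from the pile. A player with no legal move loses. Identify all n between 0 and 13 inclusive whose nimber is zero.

n :  0  1  2  3  4  5  6  7  8  9 10 11 12 13
G :  0  0  0  1  1  1  2  2  2  3  3  3  4  0
P-positions are exactly the n with G(n) = 0.

0, 1, 2, 13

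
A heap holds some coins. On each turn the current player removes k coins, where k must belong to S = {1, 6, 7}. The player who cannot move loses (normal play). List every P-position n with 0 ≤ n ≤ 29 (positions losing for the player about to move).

n :  0  1  2  3  4  5  6  7  8  9 10 11 12 13 14 15 16 17 18 19 20 21 22 23 24 25 26 27 28 29
G :  0  1  0  1  0  1  2  3  2  3  2  3  0  1  0  1  0  1  2  3  2  3  2  3  0  1  0  1  0  1
P-positions are exactly the n with G(n) = 0.

0, 2, 4, 12, 14, 16, 24, 26, 28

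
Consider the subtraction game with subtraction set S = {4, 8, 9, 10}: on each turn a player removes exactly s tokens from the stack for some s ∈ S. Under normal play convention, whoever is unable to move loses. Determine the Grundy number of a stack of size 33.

G(0) = 0
G(1) = mex{} = 0
G(2) = mex{} = 0
G(3) = mex{} = 0
G(4) = mex{0} = 1
G(5) = mex{0} = 1
G(6) = mex{0} = 1
G(7) = mex{0} = 1
G(8) = mex{1,0} = 2
G(9) = mex{1,0,0} = 2
G(10) = mex{1,0,0,0} = 2
G(11) = mex{1,0,0,0} = 2
G(12) = mex{2,1,0,0} = 3
G(13) = mex{2,1,1,0} = 3
G(14) = mex{2,1,1,1} = 0
G(15) = mex{2,1,1,1} = 0
G(16) = mex{3,2,1,1} = 0
G(17) = mex{3,2,2,1} = 0
G(18) = mex{0,2,2,2} = 1
G(19) = mex{0,2,2,2} = 1
G(20) = mex{0,3,2,2} = 1
G(21) = mex{0,3,3,2} = 1
G(22) = mex{1,0,3,3} = 2
G(23) = mex{1,0,0,3} = 2
G(24) = mex{1,0,0,0} = 2
G(25) = mex{1,0,0,0} = 2
G(26) = mex{2,1,0,0} = 3
G(27) = mex{2,1,1,0} = 3
G(28) = mex{2,1,1,1} = 0
G(29) = mex{2,1,1,1} = 0
G(30) = mex{3,2,1,1} = 0
G(31) = mex{3,2,2,1} = 0
G(32) = mex{0,2,2,2} = 1
G(33) = mex{0,2,2,2} = 1

1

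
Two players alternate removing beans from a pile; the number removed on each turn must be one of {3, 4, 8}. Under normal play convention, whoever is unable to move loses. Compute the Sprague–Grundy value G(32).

G(0) = 0
G(1) = mex{} = 0
G(2) = mex{} = 0
G(3) = mex{0} = 1
G(4) = mex{0,0} = 1
G(5) = mex{0,0} = 1
G(6) = mex{1,0} = 2
G(7) = mex{1,1} = 0
G(8) = mex{1,1,0} = 2
G(9) = mex{2,1,0} = 3
G(10) = mex{0,2,0} = 1
G(11) = mex{2,0,1} = 3
G(12) = mex{3,2,1} = 0
G(13) = mex{1,3,1} = 0
G(14) = mex{3,1,2} = 0
G(15) = mex{0,3,0} = 1
G(16) = mex{0,0,2} = 1
G(17) = mex{0,0,3} = 1
G(18) = mex{1,0,1} = 2
G(19) = mex{1,1,3} = 0
G(20) = mex{1,1,0} = 2
G(21) = mex{2,1,0} = 3
G(22) = mex{0,2,0} = 1
G(23) = mex{2,0,1} = 3
G(24) = mex{3,2,1} = 0
G(25) = mex{1,3,1} = 0
G(26) = mex{3,1,2} = 0
G(27) = mex{0,3,0} = 1
G(28) = mex{0,0,2} = 1
G(29) = mex{0,0,3} = 1
G(30) = mex{1,0,1} = 2
G(31) = mex{1,1,3} = 0
G(32) = mex{1,1,0} = 2

2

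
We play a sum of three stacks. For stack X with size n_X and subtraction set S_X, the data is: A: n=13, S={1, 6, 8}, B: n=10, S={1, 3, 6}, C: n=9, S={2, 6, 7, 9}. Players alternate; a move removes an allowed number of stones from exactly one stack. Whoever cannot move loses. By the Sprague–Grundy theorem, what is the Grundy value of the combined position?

1

Stack A, S = {1, 6, 8}:
n :  0  1  2  3  4  5  6  7  8  9 10 11 12 13
G :  0  1  0  1  0  1  2  0  1  0  1  0  1  2
G_A(13) = 2.
Stack B, S = {1, 3, 6}:
n :  0  1  2  3  4  5  6  7  8  9 10
G :  0  1  0  1  0  1  2  3  2  0  1
G_B(10) = 1.
Stack C, S = {2, 6, 7, 9}:
G(0) = 0
G(1) = mex{} = 0
G(2) = mex{0} = 1
G(3) = mex{0} = 1
G(4) = mex{1} = 0
G(5) = mex{1} = 0
G(6) = mex{0,0} = 1
G(7) = mex{0,0,0} = 1
G(8) = mex{1,1,0} = 2
G(9) = mex{1,1,1,0} = 2
G_C(9) = 2.
Combined Grundy value = 2 ⊕ 1 ⊕ 2 = 1.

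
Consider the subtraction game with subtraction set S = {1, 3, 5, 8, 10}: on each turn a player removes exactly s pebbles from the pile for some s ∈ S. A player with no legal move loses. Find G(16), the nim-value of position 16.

1

n :  0  1  2  3  4  5  6  7  8  9 10 11 12 13 14 15 16
G :  0  1  0  1  0  1  0  1  2  3  2  3  2  0  1  0  1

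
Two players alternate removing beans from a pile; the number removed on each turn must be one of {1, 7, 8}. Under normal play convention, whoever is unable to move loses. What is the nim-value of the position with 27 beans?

G(0) = 0
G(1) = mex{0} = 1
G(2) = mex{1} = 0
G(3) = mex{0} = 1
G(4) = mex{1} = 0
G(5) = mex{0} = 1
G(6) = mex{1} = 0
G(7) = mex{0,0} = 1
G(8) = mex{1,1,0} = 2
G(9) = mex{2,0,1} = 3
G(10) = mex{3,1,0} = 2
G(11) = mex{2,0,1} = 3
G(12) = mex{3,1,0} = 2
G(13) = mex{2,0,1} = 3
G(14) = mex{3,1,0} = 2
G(15) = mex{2,2,1} = 0
G(16) = mex{0,3,2} = 1
G(17) = mex{1,2,3} = 0
G(18) = mex{0,3,2} = 1
G(19) = mex{1,2,3} = 0
G(20) = mex{0,3,2} = 1
G(21) = mex{1,2,3} = 0
G(22) = mex{0,0,2} = 1
G(23) = mex{1,1,0} = 2
G(24) = mex{2,0,1} = 3
G(25) = mex{3,1,0} = 2
G(26) = mex{2,0,1} = 3
G(27) = mex{3,1,0} = 2

2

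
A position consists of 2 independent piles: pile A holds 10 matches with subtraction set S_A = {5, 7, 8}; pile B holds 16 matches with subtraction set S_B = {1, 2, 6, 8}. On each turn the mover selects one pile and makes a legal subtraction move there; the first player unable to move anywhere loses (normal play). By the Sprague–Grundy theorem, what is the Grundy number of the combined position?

0

Pile A, S = {5, 7, 8}:
G(0) = 0
G(1) = mex{} = 0
G(2) = mex{} = 0
G(3) = mex{} = 0
G(4) = mex{} = 0
G(5) = mex{0} = 1
G(6) = mex{0} = 1
G(7) = mex{0,0} = 1
G(8) = mex{0,0,0} = 1
G(9) = mex{0,0,0} = 1
G(10) = mex{1,0,0} = 2
G_A(10) = 2.
Pile B, S = {1, 2, 6, 8}:
G(0) = 0
G(1) = mex{0} = 1
G(2) = mex{1,0} = 2
G(3) = mex{2,1} = 0
G(4) = mex{0,2} = 1
G(5) = mex{1,0} = 2
G(6) = mex{2,1,0} = 3
G(7) = mex{3,2,1} = 0
G(8) = mex{0,3,2,0} = 1
G(9) = mex{1,0,0,1} = 2
G(10) = mex{2,1,1,2} = 0
G(11) = mex{0,2,2,0} = 1
G(12) = mex{1,0,3,1} = 2
G(13) = mex{2,1,0,2} = 3
G(14) = mex{3,2,1,3} = 0
G(15) = mex{0,3,2,0} = 1
G(16) = mex{1,0,0,1} = 2
G_B(16) = 2.
Combined Grundy value = 2 ⊕ 2 = 0.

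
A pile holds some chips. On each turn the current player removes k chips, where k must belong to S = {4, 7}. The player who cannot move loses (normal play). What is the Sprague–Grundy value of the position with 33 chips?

0

n :  0  1  2  3  4  5  6  7  8  9 10 11 12 13 14 15 16 17 18 19 20 21 22 23 24 25 26 27 28 29 30 31 32 33
G :  0  0  0  0  1  1  1  1  2  2  2  0  0  0  0  1  1  1  1  2  2  2  0  0  0  0  1  1  1  1  2  2  2  0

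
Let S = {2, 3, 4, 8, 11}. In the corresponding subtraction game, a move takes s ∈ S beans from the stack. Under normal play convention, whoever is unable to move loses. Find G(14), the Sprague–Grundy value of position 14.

4

G(0) = 0
G(1) = mex{} = 0
G(2) = mex{0} = 1
G(3) = mex{0,0} = 1
G(4) = mex{1,0,0} = 2
G(5) = mex{1,1,0} = 2
G(6) = mex{2,1,1} = 0
G(7) = mex{2,2,1} = 0
G(8) = mex{0,2,2,0} = 1
G(9) = mex{0,0,2,0} = 1
G(10) = mex{1,0,0,1} = 2
G(11) = mex{1,1,0,1,0} = 2
G(12) = mex{2,1,1,2,0} = 3
G(13) = mex{2,2,1,2,1} = 0
G(14) = mex{3,2,2,0,1} = 4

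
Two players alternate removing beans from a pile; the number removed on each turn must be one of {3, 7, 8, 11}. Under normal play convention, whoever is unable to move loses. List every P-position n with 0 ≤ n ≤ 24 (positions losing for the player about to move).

G(0) = 0
G(1) = mex{} = 0
G(2) = mex{} = 0
G(3) = mex{0} = 1
G(4) = mex{0} = 1
G(5) = mex{0} = 1
G(6) = mex{1} = 0
G(7) = mex{1,0} = 2
G(8) = mex{1,0,0} = 2
G(9) = mex{0,0,0} = 1
G(10) = mex{2,1,0} = 3
G(11) = mex{2,1,1,0} = 3
G(12) = mex{1,1,1,0} = 2
G(13) = mex{3,0,1,0} = 2
G(14) = mex{3,2,0,1} = 4
G(15) = mex{2,2,2,1} = 0
G(16) = mex{2,1,2,1} = 0
G(17) = mex{4,3,1,0} = 2
G(18) = mex{0,3,3,2} = 1
G(19) = mex{0,2,3,2} = 1
G(20) = mex{2,2,2,1} = 0
G(21) = mex{1,4,2,3} = 0
G(22) = mex{1,0,4,3} = 2
G(23) = mex{0,0,0,2} = 1
G(24) = mex{0,2,0,2} = 1
P-positions are exactly the n with G(n) = 0.

0, 1, 2, 6, 15, 16, 20, 21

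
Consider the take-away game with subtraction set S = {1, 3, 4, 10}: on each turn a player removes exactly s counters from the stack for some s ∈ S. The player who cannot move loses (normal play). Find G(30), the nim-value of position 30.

n :  0  1  2  3  4  5  6  7  8  9 10 11 12 13 14 15 16 17 18 19 20 21 22 23 24 25 26 27 28 29 30
G :  0  1  0  1  2  3  2  0  1  0  1  2  3  2  0  1  0  1  2  3  2  0  1  0  1  2  3  2  0  1  0

0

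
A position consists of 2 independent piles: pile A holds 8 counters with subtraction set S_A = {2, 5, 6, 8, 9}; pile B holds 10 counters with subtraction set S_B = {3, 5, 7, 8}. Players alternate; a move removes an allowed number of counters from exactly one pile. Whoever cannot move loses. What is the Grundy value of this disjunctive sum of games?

Pile A, S = {2, 5, 6, 8, 9}:
n : 0 1 2 3 4 5 6 7 8
G : 0 0 1 1 0 2 1 3 2
G_A(8) = 2.
Pile B, S = {3, 5, 7, 8}:
n :  0  1  2  3  4  5  6  7  8  9 10
G :  0  0  0  1  1  1  2  2  2  3  3
G_B(10) = 3.
Combined Grundy value = 2 ⊕ 3 = 1.

1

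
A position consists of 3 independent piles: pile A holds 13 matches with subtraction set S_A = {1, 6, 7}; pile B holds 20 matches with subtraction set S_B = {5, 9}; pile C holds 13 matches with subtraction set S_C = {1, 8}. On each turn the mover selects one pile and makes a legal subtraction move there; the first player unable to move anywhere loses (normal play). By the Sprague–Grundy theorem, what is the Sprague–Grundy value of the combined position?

0

Pile A, S = {1, 6, 7}:
G(0) = 0
G(1) = mex{0} = 1
G(2) = mex{1} = 0
G(3) = mex{0} = 1
G(4) = mex{1} = 0
G(5) = mex{0} = 1
G(6) = mex{1,0} = 2
G(7) = mex{2,1,0} = 3
G(8) = mex{3,0,1} = 2
G(9) = mex{2,1,0} = 3
G(10) = mex{3,0,1} = 2
G(11) = mex{2,1,0} = 3
G(12) = mex{3,2,1} = 0
G(13) = mex{0,3,2} = 1
G_A(13) = 1.
Pile B, S = {5, 9}:
n :  0  1  2  3  4  5  6  7  8  9 10 11 12 13 14 15 16 17 18 19 20
G :  0  0  0  0  0  1  1  1  1  1  2  2  2  2  0  0  0  0  0  1  1
G_B(20) = 1.
Pile C, S = {1, 8}:
n :  0  1  2  3  4  5  6  7  8  9 10 11 12 13
G :  0  1  0  1  0  1  0  1  2  0  1  0  1  0
G_C(13) = 0.
Combined Grundy value = 1 ⊕ 1 ⊕ 0 = 0.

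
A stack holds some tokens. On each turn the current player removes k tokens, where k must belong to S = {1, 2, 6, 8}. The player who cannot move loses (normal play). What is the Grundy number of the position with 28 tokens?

0

n :  0  1  2  3  4  5  6  7  8  9 10 11 12 13 14 15 16 17 18 19 20 21 22 23 24 25 26 27 28
G :  0  1  2  0  1  2  3  0  1  2  0  1  2  3  0  1  2  0  1  2  3  0  1  2  0  1  2  3  0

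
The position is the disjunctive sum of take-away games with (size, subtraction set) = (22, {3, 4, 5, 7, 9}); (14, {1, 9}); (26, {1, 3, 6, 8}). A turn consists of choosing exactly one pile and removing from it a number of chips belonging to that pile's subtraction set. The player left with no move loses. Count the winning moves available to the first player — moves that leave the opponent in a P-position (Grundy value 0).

5

Pile A, S = {3, 4, 5, 7, 9}:
G(0) = 0
G(1) = mex{} = 0
G(2) = mex{} = 0
G(3) = mex{0} = 1
G(4) = mex{0,0} = 1
G(5) = mex{0,0,0} = 1
G(6) = mex{1,0,0} = 2
G(7) = mex{1,1,0,0} = 2
G(8) = mex{1,1,1,0} = 2
G(9) = mex{2,1,1,0,0} = 3
G(10) = mex{2,2,1,1,0} = 3
G(11) = mex{2,2,2,1,0} = 3
G(12) = mex{3,2,2,1,1} = 0
G(13) = mex{3,3,2,2,1} = 0
G(14) = mex{3,3,3,2,1} = 0
G(15) = mex{0,3,3,2,2} = 1
G(16) = mex{0,0,3,3,2} = 1
G(17) = mex{0,0,0,3,2} = 1
G(18) = mex{1,0,0,3,3} = 2
G(19) = mex{1,1,0,0,3} = 2
G(20) = mex{1,1,1,0,3} = 2
G(21) = mex{2,1,1,0,0} = 3
G(22) = mex{2,2,1,1,0} = 3
G_A(22) = 3.
Pile B, S = {1, 9}:
G(0) = 0
G(1) = mex{0} = 1
G(2) = mex{1} = 0
G(3) = mex{0} = 1
G(4) = mex{1} = 0
G(5) = mex{0} = 1
G(6) = mex{1} = 0
G(7) = mex{0} = 1
G(8) = mex{1} = 0
G(9) = mex{0,0} = 1
G(10) = mex{1,1} = 0
G(11) = mex{0,0} = 1
G(12) = mex{1,1} = 0
G(13) = mex{0,0} = 1
G(14) = mex{1,1} = 0
G_B(14) = 0.
Pile C, S = {1, 3, 6, 8}:
n :  0  1  2  3  4  5  6  7  8  9 10 11 12 13 14 15 16 17 18 19 20 21 22 23 24 25 26
G :  0  1  0  1  0  1  2  3  2  0  1  0  1  0  1  2  3  2  0  1  0  1  0  1  2  3  2
G_C(26) = 2.
Combined Grundy value = 3 ⊕ 0 ⊕ 2 = 1.
A winning move leaves total XOR = 0, i.e. changes one component's Grundy value g to g ⊕ X where X is the current total.
Pile A: need g' = 3⊕1 = 2. Options: 22−3→G=2, 22−4→G=2, 22−5→G=1, 22−7→G=1, 22−9→G=0. Hits: 2.
Pile B: need g' = 0⊕1 = 1. Options: 14−1→G=1, 14−9→G=1. Hits: 2.
Pile C: need g' = 2⊕1 = 3. Options: 26−1→G=3, 26−3→G=1, 26−6→G=0, 26−8→G=0. Hits: 1.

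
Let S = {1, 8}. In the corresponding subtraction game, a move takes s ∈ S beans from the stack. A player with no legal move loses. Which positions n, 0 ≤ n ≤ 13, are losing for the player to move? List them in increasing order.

n :  0  1  2  3  4  5  6  7  8  9 10 11 12 13
G :  0  1  0  1  0  1  0  1  2  0  1  0  1  0
P-positions are exactly the n with G(n) = 0.

0, 2, 4, 6, 9, 11, 13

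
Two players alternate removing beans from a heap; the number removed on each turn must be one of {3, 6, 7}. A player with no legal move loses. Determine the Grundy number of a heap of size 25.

1

n :  0  1  2  3  4  5  6  7  8  9 10 11 12 13 14 15 16 17 18 19 20 21 22 23 24 25
G :  0  0  0  1  1  1  2  2  2  3  0  0  0  1  1  1  2  2  2  3  0  0  0  1  1  1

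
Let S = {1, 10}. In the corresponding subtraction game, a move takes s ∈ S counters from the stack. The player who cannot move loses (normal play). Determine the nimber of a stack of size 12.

G(0) = 0
G(1) = mex{0} = 1
G(2) = mex{1} = 0
G(3) = mex{0} = 1
G(4) = mex{1} = 0
G(5) = mex{0} = 1
G(6) = mex{1} = 0
G(7) = mex{0} = 1
G(8) = mex{1} = 0
G(9) = mex{0} = 1
G(10) = mex{1,0} = 2
G(11) = mex{2,1} = 0
G(12) = mex{0,0} = 1

1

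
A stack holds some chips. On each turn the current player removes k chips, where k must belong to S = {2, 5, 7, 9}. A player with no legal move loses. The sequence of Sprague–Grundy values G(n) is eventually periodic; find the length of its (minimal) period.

n :  0  1  2  3  4  5  6  7  8  9 10 11 12 13 14 15 16 17 18 19 20 21 22 23 24 25 26 27 28 29 30 31 32 33 34 35 36 37 38 39 40 41 42 43 44 45 46 47 48 49 50 51 52 53
G :  0  0  1  1  0  2  1  3  2  2  3  3  0  4  1  0  0  1  1  2  2  3  3  2  4  3  0  0  1  1  0  2  1  3  2  2  3  3  0  4  1  0  0  1  1  2  2  3  3  2  4  3  0  0
G(n+26) = G(n) holds for n = 0,…,8 (a full window of length max(S) = 9), so the sequence is purely periodic with period 26.

26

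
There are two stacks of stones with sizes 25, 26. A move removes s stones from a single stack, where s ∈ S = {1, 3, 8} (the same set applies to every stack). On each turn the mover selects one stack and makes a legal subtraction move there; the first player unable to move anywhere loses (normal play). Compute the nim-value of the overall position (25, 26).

All stacks use S = {1, 3, 8}:
G(0) = 0
G(1) = mex{0} = 1
G(2) = mex{1} = 0
G(3) = mex{0,0} = 1
G(4) = mex{1,1} = 0
G(5) = mex{0,0} = 1
G(6) = mex{1,1} = 0
G(7) = mex{0,0} = 1
G(8) = mex{1,1,0} = 2
G(9) = mex{2,0,1} = 3
G(10) = mex{3,1,0} = 2
G(11) = mex{2,2,1} = 0
G(12) = mex{0,3,0} = 1
G(13) = mex{1,2,1} = 0
G(14) = mex{0,0,0} = 1
G(15) = mex{1,1,1} = 0
G(16) = mex{0,0,2} = 1
G(17) = mex{1,1,3} = 0
G(18) = mex{0,0,2} = 1
G(19) = mex{1,1,0} = 2
G(20) = mex{2,0,1} = 3
G(21) = mex{3,1,0} = 2
G(22) = mex{2,2,1} = 0
G(23) = mex{0,3,0} = 1
G(24) = mex{1,2,1} = 0
G(25) = mex{0,0,0} = 1
G(26) = mex{1,1,1} = 0
Stack A: G(25) = 1.
Stack B: G(26) = 0.
Combined Grundy value = 1 ⊕ 0 = 1.

1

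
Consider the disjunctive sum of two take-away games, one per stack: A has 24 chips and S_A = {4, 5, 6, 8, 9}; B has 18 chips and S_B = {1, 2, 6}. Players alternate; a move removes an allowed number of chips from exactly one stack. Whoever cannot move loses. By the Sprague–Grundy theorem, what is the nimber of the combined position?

3

Stack A, S = {4, 5, 6, 8, 9}:
n :  0  1  2  3  4  5  6  7  8  9 10 11 12 13 14 15 16 17 18 19 20 21 22 23 24
G :  0  0  0  0  1  1  1  1  2  2  2  2  3  0  0  0  0  1  1  1  1  2  2  2  2
G_A(24) = 2.
Stack B, S = {1, 2, 6}:
n :  0  1  2  3  4  5  6  7  8  9 10 11 12 13 14 15 16 17 18
G :  0  1  2  0  1  2  3  0  1  2  0  1  2  3  0  1  2  0  1
G_B(18) = 1.
Combined Grundy value = 2 ⊕ 1 = 3.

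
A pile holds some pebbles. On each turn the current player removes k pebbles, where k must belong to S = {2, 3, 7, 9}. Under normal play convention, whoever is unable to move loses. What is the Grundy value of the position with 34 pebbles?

n :  0  1  2  3  4  5  6  7  8  9 10 11 12 13 14 15 16 17 18 19 20 21 22 23 24 25 26 27 28 29 30 31 32 33 34
G :  0  0  1  1  2  0  0  1  1  2  2  0  3  1  2  2  0  0  1  1  2  0  0  1  1  2  2  0  3  1  2  2  0  0  1

1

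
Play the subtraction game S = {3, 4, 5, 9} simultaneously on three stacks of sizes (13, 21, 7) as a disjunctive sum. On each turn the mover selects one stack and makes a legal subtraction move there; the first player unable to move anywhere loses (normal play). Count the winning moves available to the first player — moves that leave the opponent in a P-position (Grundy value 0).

All stacks use S = {3, 4, 5, 9}:
n :  0  1  2  3  4  5  6  7  8  9 10 11 12 13 14 15 16 17 18 19 20 21
G :  0  0  0  1  1  1  2  2  0  3  3  1  4  2  0  0  0  1  1  1  2  2
Stack A: G(13) = 2.
Stack B: G(21) = 2.
Stack C: G(7) = 2.
Combined Grundy value = 2 ⊕ 2 ⊕ 2 = 2.
A winning move leaves total XOR = 0, i.e. changes one component's Grundy value g to g ⊕ X where X is the current total.
Stack A: need g' = 2⊕2 = 0. Options: 13−3→G=3, 13−4→G=3, 13−5→G=0, 13−9→G=1. Hits: 1.
Stack B: need g' = 2⊕2 = 0. Options: 21−3→G=1, 21−4→G=1, 21−5→G=0, 21−9→G=4. Hits: 1.
Stack C: need g' = 2⊕2 = 0. Options: 7−3→G=1, 7−4→G=1, 7−5→G=0. Hits: 1.

3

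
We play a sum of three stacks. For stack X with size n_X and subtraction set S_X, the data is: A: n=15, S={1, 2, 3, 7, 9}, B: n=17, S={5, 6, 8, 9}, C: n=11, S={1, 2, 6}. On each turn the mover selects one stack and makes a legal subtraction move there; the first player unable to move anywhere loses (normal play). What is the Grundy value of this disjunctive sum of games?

Stack A, S = {1, 2, 3, 7, 9}:
n :  0  1  2  3  4  5  6  7  8  9 10 11 12 13 14 15
G :  0  1  2  3  0  1  2  3  0  1  2  3  0  1  2  3
G_A(15) = 3.
Stack B, S = {5, 6, 8, 9}:
G(0) = 0
G(1) = mex{} = 0
G(2) = mex{} = 0
G(3) = mex{} = 0
G(4) = mex{} = 0
G(5) = mex{0} = 1
G(6) = mex{0,0} = 1
G(7) = mex{0,0} = 1
G(8) = mex{0,0,0} = 1
G(9) = mex{0,0,0,0} = 1
G(10) = mex{1,0,0,0} = 2
G(11) = mex{1,1,0,0} = 2
G(12) = mex{1,1,0,0} = 2
G(13) = mex{1,1,1,0} = 2
G(14) = mex{1,1,1,1} = 0
G(15) = mex{2,1,1,1} = 0
G(16) = mex{2,2,1,1} = 0
G(17) = mex{2,2,1,1} = 0
G_B(17) = 0.
Stack C, S = {1, 2, 6}:
n :  0  1  2  3  4  5  6  7  8  9 10 11
G :  0  1  2  0  1  2  3  0  1  2  0  1
G_C(11) = 1.
Combined Grundy value = 3 ⊕ 0 ⊕ 1 = 2.

2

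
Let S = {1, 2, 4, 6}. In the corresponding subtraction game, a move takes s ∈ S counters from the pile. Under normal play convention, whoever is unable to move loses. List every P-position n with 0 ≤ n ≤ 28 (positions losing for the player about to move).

0, 3, 8, 11, 16, 19, 24, 27

n :  0  1  2  3  4  5  6  7  8  9 10 11 12 13 14 15 16 17 18 19 20 21 22 23 24 25 26 27 28
G :  0  1  2  0  1  2  3  4  0  1  2  0  1  2  3  4  0  1  2  0  1  2  3  4  0  1  2  0  1
P-positions are exactly the n with G(n) = 0.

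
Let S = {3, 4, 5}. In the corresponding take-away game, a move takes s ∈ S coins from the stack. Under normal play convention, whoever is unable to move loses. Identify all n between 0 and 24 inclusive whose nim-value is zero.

0, 1, 2, 8, 9, 10, 16, 17, 18, 24

G(0) = 0
G(1) = mex{} = 0
G(2) = mex{} = 0
G(3) = mex{0} = 1
G(4) = mex{0,0} = 1
G(5) = mex{0,0,0} = 1
G(6) = mex{1,0,0} = 2
G(7) = mex{1,1,0} = 2
G(8) = mex{1,1,1} = 0
G(9) = mex{2,1,1} = 0
G(10) = mex{2,2,1} = 0
G(11) = mex{0,2,2} = 1
G(12) = mex{0,0,2} = 1
G(13) = mex{0,0,0} = 1
G(14) = mex{1,0,0} = 2
G(15) = mex{1,1,0} = 2
G(16) = mex{1,1,1} = 0
G(17) = mex{2,1,1} = 0
G(18) = mex{2,2,1} = 0
G(19) = mex{0,2,2} = 1
G(20) = mex{0,0,2} = 1
G(21) = mex{0,0,0} = 1
G(22) = mex{1,0,0} = 2
G(23) = mex{1,1,0} = 2
G(24) = mex{1,1,1} = 0
P-positions are exactly the n with G(n) = 0.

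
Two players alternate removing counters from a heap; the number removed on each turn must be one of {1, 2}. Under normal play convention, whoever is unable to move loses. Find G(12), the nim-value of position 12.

n :  0  1  2  3  4  5  6  7  8  9 10 11 12
G :  0  1  2  0  1  2  0  1  2  0  1  2  0

0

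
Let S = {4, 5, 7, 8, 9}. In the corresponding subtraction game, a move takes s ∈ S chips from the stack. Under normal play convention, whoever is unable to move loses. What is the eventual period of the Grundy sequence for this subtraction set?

13

n :  0  1  2  3  4  5  6  7  8  9 10 11 12 13 14 15 16 17 18 19 20 21 22 23 24 25 26 27
G :  0  0  0  0  1  1  1  1  2  2  2  2  3  0  0  0  0  1  1  1  1  2  2  2  2  3  0  0
G(n+13) = G(n) holds for n = 0,…,8 (a full window of length max(S) = 9), so the sequence is purely periodic with period 13.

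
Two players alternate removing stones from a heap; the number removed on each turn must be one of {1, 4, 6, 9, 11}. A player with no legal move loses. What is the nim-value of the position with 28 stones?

G(0) = 0
G(1) = mex{0} = 1
G(2) = mex{1} = 0
G(3) = mex{0} = 1
G(4) = mex{1,0} = 2
G(5) = mex{2,1} = 0
G(6) = mex{0,0,0} = 1
G(7) = mex{1,1,1} = 0
G(8) = mex{0,2,0} = 1
G(9) = mex{1,0,1,0} = 2
G(10) = mex{2,1,2,1} = 0
G(11) = mex{0,0,0,0,0} = 1
G(12) = mex{1,1,1,1,1} = 0
G(13) = mex{0,2,0,2,0} = 1
G(14) = mex{1,0,1,0,1} = 2
G(15) = mex{2,1,2,1,2} = 0
G(16) = mex{0,0,0,0,0} = 1
G(17) = mex{1,1,1,1,1} = 0
G(18) = mex{0,2,0,2,0} = 1
G(19) = mex{1,0,1,0,1} = 2
G(20) = mex{2,1,2,1,2} = 0
G(21) = mex{0,0,0,0,0} = 1
G(22) = mex{1,1,1,1,1} = 0
G(23) = mex{0,2,0,2,0} = 1
G(24) = mex{1,0,1,0,1} = 2
G(25) = mex{2,1,2,1,2} = 0
G(26) = mex{0,0,0,0,0} = 1
G(27) = mex{1,1,1,1,1} = 0
G(28) = mex{0,2,0,2,0} = 1

1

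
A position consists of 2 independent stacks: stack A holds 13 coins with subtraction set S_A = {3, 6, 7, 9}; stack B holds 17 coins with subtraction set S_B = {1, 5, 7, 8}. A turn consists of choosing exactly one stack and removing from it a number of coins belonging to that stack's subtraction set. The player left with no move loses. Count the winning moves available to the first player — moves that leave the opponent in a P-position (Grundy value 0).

Stack A, S = {3, 6, 7, 9}:
G(0) = 0
G(1) = mex{} = 0
G(2) = mex{} = 0
G(3) = mex{0} = 1
G(4) = mex{0} = 1
G(5) = mex{0} = 1
G(6) = mex{1,0} = 2
G(7) = mex{1,0,0} = 2
G(8) = mex{1,0,0} = 2
G(9) = mex{2,1,0,0} = 3
G(10) = mex{2,1,1,0} = 3
G(11) = mex{2,1,1,0} = 3
G(12) = mex{3,2,1,1} = 0
G(13) = mex{3,2,2,1} = 0
G_A(13) = 0.
Stack B, S = {1, 5, 7, 8}:
G(0) = 0
G(1) = mex{0} = 1
G(2) = mex{1} = 0
G(3) = mex{0} = 1
G(4) = mex{1} = 0
G(5) = mex{0,0} = 1
G(6) = mex{1,1} = 0
G(7) = mex{0,0,0} = 1
G(8) = mex{1,1,1,0} = 2
G(9) = mex{2,0,0,1} = 3
G(10) = mex{3,1,1,0} = 2
G(11) = mex{2,0,0,1} = 3
G(12) = mex{3,1,1,0} = 2
G(13) = mex{2,2,0,1} = 3
G(14) = mex{3,3,1,0} = 2
G(15) = mex{2,2,2,1} = 0
G(16) = mex{0,3,3,2} = 1
G(17) = mex{1,2,2,3} = 0
G_B(17) = 0.
Combined Grundy value = 0 ⊕ 0 = 0.
A winning move leaves total XOR = 0, i.e. changes one component's Grundy value g to g ⊕ X where X is the current total.
Stack A: target g' = 0⊕0 = 0, but every legal move changes the Grundy value (mex property), so 0 moves.
Stack B: target g' = 0⊕0 = 0, but every legal move changes the Grundy value (mex property), so 0 moves.

0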